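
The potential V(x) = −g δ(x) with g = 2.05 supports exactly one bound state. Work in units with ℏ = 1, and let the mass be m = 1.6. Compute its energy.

The bound state is ψ(x) = √κ e^{−κ|x|}. The derivative jump ψ'(0⁺) − ψ'(0⁻) = −(2mg/ℏ²)ψ(0) fixes κ = mg/ℏ² = 3.280.
Then E = −ℏ²κ²/(2m) = −mg²/(2ℏ²) = -3.362.

E = -3.36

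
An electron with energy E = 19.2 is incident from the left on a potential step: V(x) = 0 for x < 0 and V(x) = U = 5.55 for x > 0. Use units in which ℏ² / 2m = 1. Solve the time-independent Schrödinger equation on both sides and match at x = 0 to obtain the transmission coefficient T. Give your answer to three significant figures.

T = 0.993

On each side the TISE gives plane waves with k = √(2m(E − V))/ℏ: k₁ = √(2·½·19.2) = 4.382, k₂ = √(2·½·13.65) = 3.695.
Matching ψ and ψ′ at x = 0 gives r = (k₁ − k₂)/(k₁ + k₂), so R = r² = 0.007240 and T = 1 − R = 0.9928.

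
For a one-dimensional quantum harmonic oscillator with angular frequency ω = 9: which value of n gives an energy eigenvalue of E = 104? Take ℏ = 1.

n = 11

Invert E_n = (n + ½)ℏω: n = E/ℏω − ½ = 11.056, so n = 11.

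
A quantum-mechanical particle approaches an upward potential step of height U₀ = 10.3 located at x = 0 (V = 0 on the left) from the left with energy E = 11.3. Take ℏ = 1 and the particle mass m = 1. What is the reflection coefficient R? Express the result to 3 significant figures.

R = 0.293

The wavenumbers are k₁ = √(2mE)/ℏ = 4.754 on the left and k₂ = √(2m(E − U₀))/ℏ = 1.414 on the right.
Matching ψ and ψ′ at x = 0 gives r = (k₁ − k₂)/(k₁ + k₂), so R = r² = 0.2932 and T = 1 − R = 0.7068.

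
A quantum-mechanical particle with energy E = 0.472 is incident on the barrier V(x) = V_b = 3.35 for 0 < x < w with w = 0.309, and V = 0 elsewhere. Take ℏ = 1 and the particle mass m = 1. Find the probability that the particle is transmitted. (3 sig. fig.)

E < V_b: inside the barrier ψ ∝ e^{±κx} with κ = √(2m(V_b − E))/ℏ = 2.399.
κw = 0.7413, sinh(κw) = 0.8111.
The exact tunnelling result is T⁻¹ = 1 + V_b² sinh²(κw) / [4E(V_b − E)] = 2.359, so T = 0.424.

T = 0.424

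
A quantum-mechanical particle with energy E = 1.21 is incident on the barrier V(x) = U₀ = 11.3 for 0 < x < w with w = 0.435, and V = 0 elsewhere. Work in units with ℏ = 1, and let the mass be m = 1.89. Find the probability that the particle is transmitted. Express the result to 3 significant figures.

T = 0.00711

Since E < U₀ the interior solution is evanescent with decay constant κ = √(2m(U₀ − E))/ℏ = 6.176.
κw = 2.686, sinh(κw) = 7.306.
Matching ψ, ψ′ at both faces gives T = [1 + U₀² sinh²(κw) / (4E(U₀ − E))]⁻¹ = 1/140.6 = 0.00711.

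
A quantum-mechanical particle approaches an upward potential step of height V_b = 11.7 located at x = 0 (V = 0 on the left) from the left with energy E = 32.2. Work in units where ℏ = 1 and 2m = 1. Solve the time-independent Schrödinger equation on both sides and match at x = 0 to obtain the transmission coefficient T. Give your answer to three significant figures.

The wavenumbers are k₁ = √(2mE)/ℏ = 5.675 on the left and k₂ = √(2m(E − V_b))/ℏ = 4.528 on the right.
Matching ψ and ψ′ at x = 0 gives r = (k₁ − k₂)/(k₁ + k₂), so R = r² = 0.01264 and T = 1 − R = 0.9874.

T = 0.987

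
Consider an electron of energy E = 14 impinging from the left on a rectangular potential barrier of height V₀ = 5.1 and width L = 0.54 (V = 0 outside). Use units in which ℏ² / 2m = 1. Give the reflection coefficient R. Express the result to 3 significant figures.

R = 0.0495

E > V₀: inside the barrier k₂ = √(2m(E − V₀))/ℏ = 2.983, k₂L = 1.611.
Matching at both interfaces gives T⁻¹ = 1 + V₀² sin²(k₂L) / [4E(E − V₀)] = 1.052, hence T = 0.950.
R = 1 − T = 0.0495.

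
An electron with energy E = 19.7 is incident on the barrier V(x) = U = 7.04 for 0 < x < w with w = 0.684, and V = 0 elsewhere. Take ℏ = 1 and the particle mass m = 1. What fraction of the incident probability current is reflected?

R = 0.00433

E > U: inside the barrier k₂ = √(2m(E − U))/ℏ = 5.032, k₂w = 3.442.
T = [1 + U² sin²(k₂w) / (4E(E − U))]⁻¹ = 1/1.004 = 0.996.
R = 1 − T = 0.00433.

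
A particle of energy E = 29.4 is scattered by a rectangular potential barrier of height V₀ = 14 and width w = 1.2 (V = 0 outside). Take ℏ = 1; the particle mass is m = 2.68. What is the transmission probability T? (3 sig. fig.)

E > V₀: inside the barrier k₂ = √(2m(E − V₀))/ℏ = 9.085, k₂w = 10.90.
T = [1 + V₀² sin²(k₂w) / (4E(E − V₀))]⁻¹ = 1/1.107 = 0.903.

T = 0.903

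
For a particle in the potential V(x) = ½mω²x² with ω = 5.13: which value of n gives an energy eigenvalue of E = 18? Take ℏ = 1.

n = 3

E_n = ℏω(n + ½) ⇒ n = E/(ℏω) − ½ = 18/5.13 − 0.5 = 3.009 → n = 3.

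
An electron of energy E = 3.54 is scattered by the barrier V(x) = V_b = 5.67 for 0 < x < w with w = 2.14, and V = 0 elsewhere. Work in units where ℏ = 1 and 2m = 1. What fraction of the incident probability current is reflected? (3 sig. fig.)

E < V_b: inside the barrier ψ ∝ e^{±κx} with κ = √(2m(V_b − E))/ℏ = 1.459.
κw = 3.123, sinh(κw) = 11.34.
The exact tunnelling result is T⁻¹ = 1 + V_b² sinh²(κw) / [4E(V_b − E)] = 138.0, so T = 0.00725.
R = 1 − T = 0.993.

R = 0.993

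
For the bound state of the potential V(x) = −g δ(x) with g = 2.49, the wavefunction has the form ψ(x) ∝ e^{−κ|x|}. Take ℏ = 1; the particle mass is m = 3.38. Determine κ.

Integrate −(ℏ²/2m)ψ'' − gδ(x)ψ = Eψ from −ε to +ε: the ψ'' term gives ψ'(0⁺) − ψ'(0⁻) and the δ term gives −(2mg/ℏ²)ψ(0).
With ψ ∝ e^{−κ|x|} this yields −2κ = −2mg/ℏ², so κ = mg/ℏ² = 8.416.

κ = 8.42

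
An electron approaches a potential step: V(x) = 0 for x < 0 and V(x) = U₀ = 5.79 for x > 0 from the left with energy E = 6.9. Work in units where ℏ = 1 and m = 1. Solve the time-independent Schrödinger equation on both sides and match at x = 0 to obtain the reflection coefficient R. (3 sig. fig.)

On each side the TISE gives plane waves with k = √(2m(E − V))/ℏ: k₁ = √(2·1·6.9) = 3.715, k₂ = √(2·1·1.11) = 1.490.
Continuity of ψ and ψ′ at the step yields the reflection amplitude r = (k₁ − k₂)/(k₁ + k₂) = 0.4275; thus R = |r|² = 0.1827, T = 0.8173.

R = 0.183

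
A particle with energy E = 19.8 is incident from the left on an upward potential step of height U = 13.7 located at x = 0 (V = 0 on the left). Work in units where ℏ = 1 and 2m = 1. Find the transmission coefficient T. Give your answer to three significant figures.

On each side the TISE gives plane waves with k = √(2m(E − V))/ℏ: k₁ = √(2·½·19.8) = 4.450, k₂ = √(2·½·6.1) = 2.470.
Continuity of ψ and ψ′ at the step yields the reflection amplitude r = (k₁ − k₂)/(k₁ + k₂) = 0.2861; thus R = |r|² = 0.08187, T = 0.9181.

T = 0.918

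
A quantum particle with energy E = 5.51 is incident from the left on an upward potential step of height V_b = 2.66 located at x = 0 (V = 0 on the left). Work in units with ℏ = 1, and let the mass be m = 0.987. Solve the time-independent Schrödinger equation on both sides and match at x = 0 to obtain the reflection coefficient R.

R = 0.0267

The wavenumbers are k₁ = √(2mE)/ℏ = 3.298 on the left and k₂ = √(2m(E − V_b))/ℏ = 2.372 on the right.
Continuity of ψ and ψ′ at the step yields the reflection amplitude r = (k₁ − k₂)/(k₁ + k₂) = 0.1633; thus R = |r|² = 0.02668, T = 0.9733.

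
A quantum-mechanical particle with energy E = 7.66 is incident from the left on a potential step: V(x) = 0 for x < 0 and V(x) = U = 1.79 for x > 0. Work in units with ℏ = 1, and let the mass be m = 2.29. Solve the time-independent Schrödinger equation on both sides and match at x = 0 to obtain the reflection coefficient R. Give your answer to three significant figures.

On each side the TISE gives plane waves with k = √(2m(E − V))/ℏ: k₁ = √(2·2.29·7.66) = 5.923, k₂ = √(2·2.29·5.87) = 5.185.
Continuity of ψ and ψ′ at the step yields the reflection amplitude r = (k₁ − k₂)/(k₁ + k₂) = 0.06644; thus R = |r|² = 0.004414, T = 0.9956.

R = 0.00441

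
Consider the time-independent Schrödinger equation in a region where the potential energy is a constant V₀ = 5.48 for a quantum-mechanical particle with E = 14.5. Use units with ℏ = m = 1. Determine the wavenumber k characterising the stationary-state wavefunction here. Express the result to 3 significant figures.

With E > V₀ the solution is oscillatory, ψ ∝ e^{±ikx} with k = √(2m(E − V₀))/ℏ.
k = √(2 × 1 × 9.02) = 4.247.

k = 4.25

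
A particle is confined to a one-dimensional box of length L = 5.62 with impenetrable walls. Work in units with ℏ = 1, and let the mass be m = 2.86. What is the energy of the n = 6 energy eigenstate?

E = 1.97

Requiring ψ(0) = ψ(L) = 0 quantises k = nπ/L, hence E_n = ℏ²k²/2m = n²π²ℏ²/(2mL²).
E_6 = 6² × π² / (2 × 2.86 × 5.62²) = 1.967.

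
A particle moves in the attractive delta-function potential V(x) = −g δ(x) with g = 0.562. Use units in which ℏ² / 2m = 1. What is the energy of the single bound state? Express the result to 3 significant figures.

The bound state is ψ(x) = √κ e^{−κ|x|}. The derivative jump ψ'(0⁺) − ψ'(0⁻) = −(2mg/ℏ²)ψ(0) fixes κ = mg/ℏ² = 0.2810.
Then E = −ℏ²κ²/(2m) = −mg²/(2ℏ²) = -0.07896.

E = -0.0790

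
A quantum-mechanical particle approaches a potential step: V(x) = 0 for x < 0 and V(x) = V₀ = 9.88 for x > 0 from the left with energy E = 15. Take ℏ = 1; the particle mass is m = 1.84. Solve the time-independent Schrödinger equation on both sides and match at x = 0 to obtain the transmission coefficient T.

T = 0.931

The wavenumbers are k₁ = √(2mE)/ℏ = 7.430 on the left and k₂ = √(2m(E − V₀))/ℏ = 4.341 on the right.
Matching ψ and ψ′ at x = 0 gives r = (k₁ − k₂)/(k₁ + k₂), so R = r² = 0.06887 and T = 1 − R = 0.9311.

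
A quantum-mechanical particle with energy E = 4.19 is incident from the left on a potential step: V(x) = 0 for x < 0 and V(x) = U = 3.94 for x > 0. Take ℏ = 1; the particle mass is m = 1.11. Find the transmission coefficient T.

T = 0.631

The wavenumbers are k₁ = √(2mE)/ℏ = 3.050 on the left and k₂ = √(2m(E − U))/ℏ = 0.7450 on the right.
Matching ψ and ψ′ at x = 0 gives r = (k₁ − k₂)/(k₁ + k₂), so R = r² = 0.3689 and T = 1 − R = 0.6311.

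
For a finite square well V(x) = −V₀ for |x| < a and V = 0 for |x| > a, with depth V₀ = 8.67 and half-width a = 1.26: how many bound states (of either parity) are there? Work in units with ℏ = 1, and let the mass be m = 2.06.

The dimensionless depth is z₀ = a√(2mV₀)/ℏ = 1.26 × √(35.72) = 7.531.
A new bound state (alternating even/odd) appears each time z₀ passes a multiple of π/2, so N = ⌊2z₀/π⌋ + 1 = ⌊4.794⌋ + 1 = 5.

N = 5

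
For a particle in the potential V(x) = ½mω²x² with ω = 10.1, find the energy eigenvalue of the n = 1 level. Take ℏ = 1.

E = 15.2

The oscillator eigenvalues are E_n = ℏω(n + ½), so E_1 = 10.1 × 1.5 = 15.15.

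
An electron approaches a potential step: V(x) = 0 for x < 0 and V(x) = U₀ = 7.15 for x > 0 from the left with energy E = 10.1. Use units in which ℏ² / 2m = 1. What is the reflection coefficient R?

The wavenumbers are k₁ = √(2mE)/ℏ = 3.178 on the left and k₂ = √(2m(E − U₀))/ℏ = 1.718 on the right.
Matching ψ and ψ′ at x = 0 gives r = (k₁ − k₂)/(k₁ + k₂), so R = r² = 0.08900 and T = 1 − R = 0.9110.

R = 0.0890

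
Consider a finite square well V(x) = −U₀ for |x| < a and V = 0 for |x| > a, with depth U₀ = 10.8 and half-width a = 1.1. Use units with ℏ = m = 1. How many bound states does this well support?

Define the well-strength parameter z₀ = (a/ℏ)√(2mU₀) = 1.1 × √(2·1·10.8) = 5.112.
A new bound state (alternating even/odd) appears each time z₀ passes a multiple of π/2, so N = ⌊2z₀/π⌋ + 1 = ⌊3.255⌋ + 1 = 4.

N = 4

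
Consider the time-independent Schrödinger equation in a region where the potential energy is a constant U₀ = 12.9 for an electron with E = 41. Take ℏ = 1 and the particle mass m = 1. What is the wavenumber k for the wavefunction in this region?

k = 7.50

With E > U₀ the solution is oscillatory, ψ ∝ e^{±ikx} with k = √(2m(E − U₀))/ℏ.
k = √(2 × 1 × 28.1) = 7.497.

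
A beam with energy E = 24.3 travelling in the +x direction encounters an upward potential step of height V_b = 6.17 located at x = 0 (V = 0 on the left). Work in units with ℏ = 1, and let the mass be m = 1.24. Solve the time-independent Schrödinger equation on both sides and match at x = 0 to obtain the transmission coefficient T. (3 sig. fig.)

T = 0.995

On each side the TISE gives plane waves with k = √(2m(E − V))/ℏ: k₁ = √(2·1.24·24.3) = 7.763, k₂ = √(2·1.24·18.13) = 6.705.
Continuity of ψ and ψ′ at the step yields the reflection amplitude r = (k₁ − k₂)/(k₁ + k₂) = 0.07310; thus R = |r|² = 0.005343, T = 0.9947.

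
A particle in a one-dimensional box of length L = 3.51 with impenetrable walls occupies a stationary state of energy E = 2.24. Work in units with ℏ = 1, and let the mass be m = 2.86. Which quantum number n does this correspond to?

n = 4

For an infinite well E_n = n²π²ℏ²/(2mL²), so n = (L/πℏ)√(2mE).
n = (3.51/π) × √(2 × 2.86 × 2.24) = 3.999 → n = 4.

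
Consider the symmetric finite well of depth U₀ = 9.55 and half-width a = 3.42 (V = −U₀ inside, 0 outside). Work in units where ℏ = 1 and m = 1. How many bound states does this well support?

Define the well-strength parameter z₀ = (a/ℏ)√(2mU₀) = 3.42 × √(2·1·9.55) = 14.95.
The even/odd transcendental equations gain one root per π/2 in z₀, giving N = 1 + ⌊2z₀/π⌋ = 1 + ⌊9.515⌋ = 10.

N = 10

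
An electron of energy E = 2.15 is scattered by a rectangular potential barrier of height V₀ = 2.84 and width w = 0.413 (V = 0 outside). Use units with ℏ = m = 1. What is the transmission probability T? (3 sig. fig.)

T = 0.743

E < V₀: inside the barrier ψ ∝ e^{±κx} with κ = √(2m(V₀ − E))/ℏ = 1.175.
κw = 0.4852, sinh(κw) = 0.5044.
The exact tunnelling result is T⁻¹ = 1 + V₀² sinh²(κw) / [4E(V₀ − E)] = 1.346, so T = 0.743.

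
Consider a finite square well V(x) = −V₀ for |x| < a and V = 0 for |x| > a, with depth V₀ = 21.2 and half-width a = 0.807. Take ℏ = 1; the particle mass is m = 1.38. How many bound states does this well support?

Define the well-strength parameter z₀ = (a/ℏ)√(2mV₀) = 0.807 × √(2·1.38·21.2) = 6.173.
The even/odd transcendental equations gain one root per π/2 in z₀, giving N = 1 + ⌊2z₀/π⌋ = 1 + ⌊3.930⌋ = 4.

N = 4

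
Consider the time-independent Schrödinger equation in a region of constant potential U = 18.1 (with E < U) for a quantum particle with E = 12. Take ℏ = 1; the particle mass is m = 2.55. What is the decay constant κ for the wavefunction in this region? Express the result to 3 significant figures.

κ = 5.58

Since E < U the TISE in this region is ψ'' = κ²ψ with κ = √(2m(U − E))/ℏ.
κ = √(2 × 2.55 × 6.1) = 5.578.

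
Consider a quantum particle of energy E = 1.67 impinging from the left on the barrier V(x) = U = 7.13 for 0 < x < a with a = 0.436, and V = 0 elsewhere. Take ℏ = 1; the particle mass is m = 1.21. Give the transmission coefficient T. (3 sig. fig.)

T = 0.116

Since E < U the interior solution is evanescent with decay constant κ = √(2m(U − E))/ℏ = 3.635.
κa = 1.585, sinh(κa) = 2.337.
Matching ψ, ψ′ at both faces gives T = [1 + U² sinh²(κa) / (4E(U − E))]⁻¹ = 1/8.611 = 0.116.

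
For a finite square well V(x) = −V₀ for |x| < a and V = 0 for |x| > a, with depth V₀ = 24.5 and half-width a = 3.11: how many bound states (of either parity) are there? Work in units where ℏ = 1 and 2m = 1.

The dimensionless depth is z₀ = a√(2mV₀)/ℏ = 3.11 × √(24.50) = 15.39.
A new bound state (alternating even/odd) appears each time z₀ passes a multiple of π/2, so N = ⌊2z₀/π⌋ + 1 = ⌊9.800⌋ + 1 = 10.

N = 10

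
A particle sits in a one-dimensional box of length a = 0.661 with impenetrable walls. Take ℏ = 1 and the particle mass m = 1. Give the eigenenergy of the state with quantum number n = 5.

The infinite-well eigenfunctions ψ_n = √(2/a) sin(nπx/a) vanish at both walls, giving E_n = n²π²ℏ²/(2ma²).
E_5 = 5² × π² / (2 × 1 × 0.661²) = 282.4.

E = 282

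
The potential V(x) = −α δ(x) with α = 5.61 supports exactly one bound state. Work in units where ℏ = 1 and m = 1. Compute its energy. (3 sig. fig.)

For x ≠ 0 the bound state is ψ ∝ e^{−κ|x|}; integrating the TISE across the delta gives the cusp condition 2κ = 2mα/ℏ², so κ = 5.610.
Then E = −ℏ²κ²/(2m) = −mα²/(2ℏ²) = -15.74.

E = -15.7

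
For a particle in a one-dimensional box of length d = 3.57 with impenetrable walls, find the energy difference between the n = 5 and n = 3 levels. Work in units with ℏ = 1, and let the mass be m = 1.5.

E_n = n²π²ℏ²/(2md²), so ΔE = (5² − 3²) π²ℏ²/(2md²).
ΔE = 16 × π² / (2 × 1.5 × 3.57²) = 4.130.

ΔE = 4.13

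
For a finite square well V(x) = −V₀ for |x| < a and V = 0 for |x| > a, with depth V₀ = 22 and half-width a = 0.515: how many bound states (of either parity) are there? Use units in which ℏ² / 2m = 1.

Define the well-strength parameter z₀ = (a/ℏ)√(2mV₀) = 0.515 × √(2·0.5·22) = 2.416.
The even/odd transcendental equations gain one root per π/2 in z₀, giving N = 1 + ⌊2z₀/π⌋ = 1 + ⌊1.538⌋ = 2.

N = 2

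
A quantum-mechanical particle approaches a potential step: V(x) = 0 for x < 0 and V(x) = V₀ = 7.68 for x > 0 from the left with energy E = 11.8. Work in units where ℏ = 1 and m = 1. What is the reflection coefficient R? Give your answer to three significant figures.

R = 0.0661

The wavenumbers are k₁ = √(2mE)/ℏ = 4.858 on the left and k₂ = √(2m(E − V₀))/ℏ = 2.871 on the right.
Matching ψ and ψ′ at x = 0 gives r = (k₁ − k₂)/(k₁ + k₂), so R = r² = 0.06613 and T = 1 − R = 0.9339.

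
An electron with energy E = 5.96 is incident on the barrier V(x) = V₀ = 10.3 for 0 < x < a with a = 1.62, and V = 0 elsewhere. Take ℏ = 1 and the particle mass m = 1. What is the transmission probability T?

Since E < V₀ the interior solution is evanescent with decay constant κ = √(2m(V₀ − E))/ℏ = 2.946.
κa = 4.773, sinh(κa) = 59.12.
The exact tunnelling result is T⁻¹ = 1 + V₀² sinh²(κa) / [4E(V₀ − E)] = 3585, so T = 0.000279.

T = 0.000279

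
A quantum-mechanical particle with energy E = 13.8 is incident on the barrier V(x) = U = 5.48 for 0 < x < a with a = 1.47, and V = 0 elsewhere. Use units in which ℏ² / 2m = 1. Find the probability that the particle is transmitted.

T = 0.951

E > U: inside the barrier k₂ = √(2m(E − U))/ℏ = 2.884, k₂a = 4.240.
T = [1 + U² sin²(k₂a) / (4E(E − U))]⁻¹ = 1/1.052 = 0.951.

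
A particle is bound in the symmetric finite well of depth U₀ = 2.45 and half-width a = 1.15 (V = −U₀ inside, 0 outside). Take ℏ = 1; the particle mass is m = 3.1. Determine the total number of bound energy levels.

N = 3

Define the well-strength parameter z₀ = (a/ℏ)√(2mU₀) = 1.15 × √(2·3.1·2.45) = 4.482.
A new bound state (alternating even/odd) appears each time z₀ passes a multiple of π/2, so N = ⌊2z₀/π⌋ + 1 = ⌊2.853⌋ + 1 = 3.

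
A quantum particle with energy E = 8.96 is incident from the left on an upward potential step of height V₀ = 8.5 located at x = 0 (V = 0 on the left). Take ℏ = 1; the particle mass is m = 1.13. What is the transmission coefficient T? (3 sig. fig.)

The wavenumbers are k₁ = √(2mE)/ℏ = 4.500 on the left and k₂ = √(2m(E − V₀))/ℏ = 1.020 on the right.
Matching ψ and ψ′ at x = 0 gives r = (k₁ − k₂)/(k₁ + k₂), so R = r² = 0.3976 and T = 1 − R = 0.6024.

T = 0.602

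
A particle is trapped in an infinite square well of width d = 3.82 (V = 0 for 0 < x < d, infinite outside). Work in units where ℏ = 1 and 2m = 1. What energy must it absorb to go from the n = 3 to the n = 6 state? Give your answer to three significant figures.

ΔE = 18.3

E_n = n²π²ℏ²/(2md²), so ΔE = (6² − 3²) π²ℏ²/(2md²).
ΔE = 27 × π² / (2 × 0.5 × 3.82²) = 18.26.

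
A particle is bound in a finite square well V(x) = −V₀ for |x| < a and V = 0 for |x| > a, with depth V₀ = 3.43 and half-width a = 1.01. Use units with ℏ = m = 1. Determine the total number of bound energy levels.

N = 2

Define the well-strength parameter z₀ = (a/ℏ)√(2mV₀) = 1.01 × √(2·1·3.43) = 2.645.
The even/odd transcendental equations gain one root per π/2 in z₀, giving N = 1 + ⌊2z₀/π⌋ = 1 + ⌊1.684⌋ = 2.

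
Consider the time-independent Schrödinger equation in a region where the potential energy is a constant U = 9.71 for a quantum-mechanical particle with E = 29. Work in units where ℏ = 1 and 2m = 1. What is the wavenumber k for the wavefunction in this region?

k = 4.39

With E > U the solution is oscillatory, ψ ∝ e^{±ikx} with k = √(2m(E − U))/ℏ.
k = √(2 × 0.5 × 19.29) = 4.392.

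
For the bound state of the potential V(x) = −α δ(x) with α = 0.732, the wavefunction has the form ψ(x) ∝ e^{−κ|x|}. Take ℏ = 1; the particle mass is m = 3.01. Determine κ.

Integrate −(ℏ²/2m)ψ'' − αδ(x)ψ = Eψ from −ε to +ε: the ψ'' term gives ψ'(0⁺) − ψ'(0⁻) and the δ term gives −(2mα/ℏ²)ψ(0).
With ψ ∝ e^{−κ|x|} this yields −2κ = −2mα/ℏ², so κ = mα/ℏ² = 2.203.

κ = 2.20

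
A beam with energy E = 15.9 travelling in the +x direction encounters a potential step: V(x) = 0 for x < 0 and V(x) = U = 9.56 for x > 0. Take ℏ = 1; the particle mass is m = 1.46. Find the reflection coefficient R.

R = 0.0510

The wavenumbers are k₁ = √(2mE)/ℏ = 6.814 on the left and k₂ = √(2m(E − U))/ℏ = 4.303 on the right.
Continuity of ψ and ψ′ at the step yields the reflection amplitude r = (k₁ − k₂)/(k₁ + k₂) = 0.2259; thus R = |r|² = 0.05103, T = 0.9490.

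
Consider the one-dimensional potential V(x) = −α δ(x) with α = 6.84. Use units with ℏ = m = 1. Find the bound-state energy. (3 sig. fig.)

For x ≠ 0 the bound state is ψ ∝ e^{−κ|x|}; integrating the TISE across the delta gives the cusp condition 2κ = 2mα/ℏ², so κ = 6.840.
Then E = −ℏ²κ²/(2m) = −mα²/(2ℏ²) = -23.39.

E = -23.4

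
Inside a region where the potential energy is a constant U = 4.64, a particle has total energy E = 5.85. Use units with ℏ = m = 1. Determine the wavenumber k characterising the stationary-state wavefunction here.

With E > U the solution is oscillatory, ψ ∝ e^{±ikx} with k = √(2m(E − U))/ℏ.
k = √(2 × 1 × 1.21) = 1.556.

k = 1.56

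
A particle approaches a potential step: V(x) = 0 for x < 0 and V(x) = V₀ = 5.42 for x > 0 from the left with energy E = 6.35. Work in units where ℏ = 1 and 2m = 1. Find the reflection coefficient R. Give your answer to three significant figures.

R = 0.199

On each side the TISE gives plane waves with k = √(2m(E − V))/ℏ: k₁ = √(2·½·6.35) = 2.520, k₂ = √(2·½·0.93) = 0.9644.
Matching ψ and ψ′ at x = 0 gives r = (k₁ − k₂)/(k₁ + k₂), so R = r² = 0.1993 and T = 1 − R = 0.8007.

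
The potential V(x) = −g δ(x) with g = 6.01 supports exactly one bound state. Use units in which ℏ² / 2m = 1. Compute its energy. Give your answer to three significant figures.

For x ≠ 0 the bound state is ψ ∝ e^{−κ|x|}; integrating the TISE across the delta gives the cusp condition 2κ = 2mg/ℏ², so κ = 3.005.
Then E = −ℏ²κ²/(2m) = −mg²/(2ℏ²) = -9.030.

E = -9.03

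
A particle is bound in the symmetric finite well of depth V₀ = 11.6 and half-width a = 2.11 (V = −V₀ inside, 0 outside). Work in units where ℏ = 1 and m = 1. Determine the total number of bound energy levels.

The dimensionless depth is z₀ = a√(2mV₀)/ℏ = 2.11 × √(23.20) = 10.16.
A new bound state (alternating even/odd) appears each time z₀ passes a multiple of π/2, so N = ⌊2z₀/π⌋ + 1 = ⌊6.470⌋ + 1 = 7.

N = 7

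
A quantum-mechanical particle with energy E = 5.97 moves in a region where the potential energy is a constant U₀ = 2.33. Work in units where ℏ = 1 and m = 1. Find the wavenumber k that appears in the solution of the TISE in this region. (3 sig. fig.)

k = 2.70

With E > U₀ the solution is oscillatory, ψ ∝ e^{±ikx} with k = √(2m(E − U₀))/ℏ.
k = √(2 × 1 × 3.64) = 2.698.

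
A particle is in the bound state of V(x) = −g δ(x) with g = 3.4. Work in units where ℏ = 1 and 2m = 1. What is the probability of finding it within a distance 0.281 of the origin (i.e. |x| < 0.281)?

The normalised bound state is ψ = √κ e^{−κ|x|} with κ = mg/ℏ² = 1.700.
P(|x| < d) = ∫_{−d}^{d} κ e^{−2κ|x|} dx = 1 − e^{−2κd} = 1 − e^{−0.9554} = 0.6153.

P = 0.615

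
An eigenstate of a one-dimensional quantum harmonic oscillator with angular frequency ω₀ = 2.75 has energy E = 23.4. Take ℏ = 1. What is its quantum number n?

n = 8

E_n = ℏω₀(n + ½) ⇒ n = E/(ℏω₀) − ½ = 23.4/2.75 − 0.5 = 8.009 → n = 8.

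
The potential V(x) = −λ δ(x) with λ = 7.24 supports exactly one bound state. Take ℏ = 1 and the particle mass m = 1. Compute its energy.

The bound state is ψ(x) = √κ e^{−κ|x|}. The derivative jump ψ'(0⁺) − ψ'(0⁻) = −(2mλ/ℏ²)ψ(0) fixes κ = mλ/ℏ² = 7.240.
Then E = −ℏ²κ²/(2m) = −mλ²/(2ℏ²) = -26.21.

E = -26.2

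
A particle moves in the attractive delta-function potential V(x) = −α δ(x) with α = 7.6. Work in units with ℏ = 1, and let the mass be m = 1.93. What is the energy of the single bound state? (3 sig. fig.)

E = -55.7

For x ≠ 0 the bound state is ψ ∝ e^{−κ|x|}; integrating the TISE across the delta gives the cusp condition 2κ = 2mα/ℏ², so κ = 14.67.
Then E = −ℏ²κ²/(2m) = −mα²/(2ℏ²) = -55.74.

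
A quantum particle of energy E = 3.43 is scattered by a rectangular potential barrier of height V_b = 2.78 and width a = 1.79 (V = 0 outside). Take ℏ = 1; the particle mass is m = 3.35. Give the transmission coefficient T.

E > V_b: inside the barrier k₂ = √(2m(E − V_b))/ℏ = 2.087, k₂a = 3.735.
T = [1 + V_b² sin²(k₂a) / (4E(E − V_b))]⁻¹ = 1/1.271 = 0.787.

T = 0.787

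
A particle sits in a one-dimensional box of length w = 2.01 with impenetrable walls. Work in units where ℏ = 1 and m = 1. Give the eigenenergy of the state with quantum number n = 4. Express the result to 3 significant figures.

E = 19.5

Requiring ψ(0) = ψ(w) = 0 quantises k = nπ/w, hence E_n = ℏ²k²/2m = n²π²ℏ²/(2mw²).
E_4 = 4² × π² / (2 × 1 × 2.01²) = 19.54.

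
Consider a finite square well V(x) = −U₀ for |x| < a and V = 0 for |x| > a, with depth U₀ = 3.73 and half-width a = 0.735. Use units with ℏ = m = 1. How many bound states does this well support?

Define the well-strength parameter z₀ = (a/ℏ)√(2mU₀) = 0.735 × √(2·1·3.73) = 2.008.
A new bound state (alternating even/odd) appears each time z₀ passes a multiple of π/2, so N = ⌊2z₀/π⌋ + 1 = ⌊1.278⌋ + 1 = 2.

N = 2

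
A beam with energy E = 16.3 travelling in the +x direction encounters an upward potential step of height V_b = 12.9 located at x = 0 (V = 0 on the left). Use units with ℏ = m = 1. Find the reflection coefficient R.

On each side the TISE gives plane waves with k = √(2m(E − V))/ℏ: k₁ = √(2·1·16.3) = 5.710, k₂ = √(2·1·3.4) = 2.608.
Matching ψ and ψ′ at x = 0 gives r = (k₁ − k₂)/(k₁ + k₂), so R = r² = 0.1391 and T = 1 − R = 0.8609.

R = 0.139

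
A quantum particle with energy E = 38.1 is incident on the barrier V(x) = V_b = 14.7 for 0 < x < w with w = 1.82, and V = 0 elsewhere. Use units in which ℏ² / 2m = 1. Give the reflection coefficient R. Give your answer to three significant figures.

R = 0.0201

E > V_b: inside the barrier k₂ = √(2m(E − V_b))/ℏ = 4.837, k₂w = 8.804.
T = [1 + V_b² sin²(k₂w) / (4E(E − V_b))]⁻¹ = 1/1.021 = 0.980.
R = 1 − T = 0.0201.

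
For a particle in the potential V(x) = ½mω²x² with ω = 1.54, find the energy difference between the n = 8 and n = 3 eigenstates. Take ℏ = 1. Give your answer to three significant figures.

E_n = ℏω(n + ½), so ΔE = (8 − 3) ℏω = 5 × 1.54 = 7.700.

ΔE = 7.70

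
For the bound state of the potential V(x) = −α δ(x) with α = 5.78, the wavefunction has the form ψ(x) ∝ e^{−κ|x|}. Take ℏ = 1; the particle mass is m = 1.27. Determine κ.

κ = 7.34

Integrate −(ℏ²/2m)ψ'' − αδ(x)ψ = Eψ from −ε to +ε: the ψ'' term gives ψ'(0⁺) − ψ'(0⁻) and the δ term gives −(2mα/ℏ²)ψ(0).
With ψ ∝ e^{−κ|x|} this yields −2κ = −2mα/ℏ², so κ = mα/ℏ² = 7.341.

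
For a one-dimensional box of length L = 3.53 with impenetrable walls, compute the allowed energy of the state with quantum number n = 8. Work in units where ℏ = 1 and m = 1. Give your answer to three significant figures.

E = 25.3

The infinite-well eigenfunctions ψ_n = √(2/L) sin(nπx/L) vanish at both walls, giving E_n = n²π²ℏ²/(2mL²).
E_8 = 8² × π² / (2 × 1 × 3.53²) = 25.35.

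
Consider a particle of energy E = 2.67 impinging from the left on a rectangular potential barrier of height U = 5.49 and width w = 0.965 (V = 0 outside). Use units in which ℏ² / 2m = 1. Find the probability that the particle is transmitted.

T = 0.145

Since E < U the interior solution is evanescent with decay constant κ = √(2m(U − E))/ℏ = 1.679.
κw = 1.621, sinh(κw) = 2.429.
The exact tunnelling result is T⁻¹ = 1 + U² sinh²(κw) / [4E(U − E)] = 6.904, so T = 0.145.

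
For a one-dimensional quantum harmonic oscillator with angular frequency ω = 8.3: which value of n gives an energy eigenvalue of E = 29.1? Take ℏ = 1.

n = 3

Invert E_n = (n + ½)ℏω: n = E/ℏω − ½ = 3.006, so n = 3.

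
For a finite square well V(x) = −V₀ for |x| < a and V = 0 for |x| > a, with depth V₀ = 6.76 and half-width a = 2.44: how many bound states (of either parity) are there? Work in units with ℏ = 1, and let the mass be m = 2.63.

The dimensionless depth is z₀ = a√(2mV₀)/ℏ = 2.44 × √(35.56) = 14.55.
The even/odd transcendental equations gain one root per π/2 in z₀, giving N = 1 + ⌊2z₀/π⌋ = 1 + ⌊9.263⌋ = 10.

N = 10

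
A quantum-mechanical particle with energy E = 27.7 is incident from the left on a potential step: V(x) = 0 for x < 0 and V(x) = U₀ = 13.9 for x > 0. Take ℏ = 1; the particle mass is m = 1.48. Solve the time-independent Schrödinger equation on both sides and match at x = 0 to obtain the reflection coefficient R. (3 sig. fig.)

The wavenumbers are k₁ = √(2mE)/ℏ = 9.055 on the left and k₂ = √(2m(E − U₀))/ℏ = 6.391 on the right.
Continuity of ψ and ψ′ at the step yields the reflection amplitude r = (k₁ − k₂)/(k₁ + k₂) = 0.1725; thus R = |r|² = 0.02974, T = 0.9703.

R = 0.0297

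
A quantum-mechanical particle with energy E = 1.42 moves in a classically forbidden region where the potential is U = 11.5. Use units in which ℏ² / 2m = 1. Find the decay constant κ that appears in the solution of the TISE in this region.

Since E < U the TISE in this region is ψ'' = κ²ψ with κ = √(2m(U − E))/ℏ.
κ = √(2 × 0.5 × 10.08) = 3.175.

κ = 3.17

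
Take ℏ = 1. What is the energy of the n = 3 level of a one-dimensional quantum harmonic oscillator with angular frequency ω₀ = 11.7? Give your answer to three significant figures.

The oscillator eigenvalues are E_n = ℏω₀(n + ½), so E_3 = 11.7 × 3.5 = 40.95.

E = 41.0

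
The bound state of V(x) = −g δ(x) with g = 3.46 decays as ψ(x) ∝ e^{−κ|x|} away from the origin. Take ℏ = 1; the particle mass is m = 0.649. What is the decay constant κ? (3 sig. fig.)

κ = 2.25

Integrating the TISE across x = 0 gives the cusp condition ψ'(0⁺) − ψ'(0⁻) = −(2mg/ℏ²)ψ(0).
With ψ ∝ e^{−κ|x|} this yields −2κ = −2mg/ℏ², so κ = mg/ℏ² = 2.246.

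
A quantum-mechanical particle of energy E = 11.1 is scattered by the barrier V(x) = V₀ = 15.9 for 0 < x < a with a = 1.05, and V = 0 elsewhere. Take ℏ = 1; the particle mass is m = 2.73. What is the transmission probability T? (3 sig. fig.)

T = 0.0000723

Since E < V₀ the interior solution is evanescent with decay constant κ = √(2m(V₀ − E))/ℏ = 5.119.
κa = 5.375, sinh(κa) = 108.0.
The exact tunnelling result is T⁻¹ = 1 + V₀² sinh²(κa) / [4E(V₀ − E)] = 13840, so T = 0.0000723.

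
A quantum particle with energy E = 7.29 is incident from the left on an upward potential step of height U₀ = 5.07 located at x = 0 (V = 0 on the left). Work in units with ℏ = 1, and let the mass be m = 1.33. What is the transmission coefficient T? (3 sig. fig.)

T = 0.917

On each side the TISE gives plane waves with k = √(2m(E − V))/ℏ: k₁ = √(2·1.33·7.29) = 4.404, k₂ = √(2·1.33·2.22) = 2.430.
Continuity of ψ and ψ′ at the step yields the reflection amplitude r = (k₁ − k₂)/(k₁ + k₂) = 0.2888; thus R = |r|² = 0.08340, T = 0.9166.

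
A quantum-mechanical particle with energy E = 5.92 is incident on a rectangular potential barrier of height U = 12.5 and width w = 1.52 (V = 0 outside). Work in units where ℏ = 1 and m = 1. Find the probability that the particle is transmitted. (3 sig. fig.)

T = 0.0000648

Since E < U the interior solution is evanescent with decay constant κ = √(2m(U − E))/ℏ = 3.628.
κw = 5.514, sinh(κw) = 124.1.
The exact tunnelling result is T⁻¹ = 1 + U² sinh²(κw) / [4E(U − E)] = 15440, so T = 0.0000648.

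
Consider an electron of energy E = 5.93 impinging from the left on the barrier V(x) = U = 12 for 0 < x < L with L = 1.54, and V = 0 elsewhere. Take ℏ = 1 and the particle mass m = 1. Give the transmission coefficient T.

Since E < U the interior solution is evanescent with decay constant κ = √(2m(U − E))/ℏ = 3.484.
κL = 5.366, sinh(κL) = 107.0.
Matching ψ, ψ′ at both faces gives T = [1 + U² sinh²(κL) / (4E(U − E))]⁻¹ = 1/11450 = 0.0000874.

T = 0.0000874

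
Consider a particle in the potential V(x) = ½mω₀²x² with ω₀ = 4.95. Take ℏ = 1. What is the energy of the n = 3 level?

E = 17.3

The oscillator eigenvalues are E_n = ℏω₀(n + ½), so E_3 = 4.95 × 3.5 = 17.33.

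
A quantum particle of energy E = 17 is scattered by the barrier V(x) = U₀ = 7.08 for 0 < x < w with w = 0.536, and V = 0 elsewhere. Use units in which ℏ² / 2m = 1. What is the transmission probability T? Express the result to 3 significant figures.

T = 0.932

E > U₀: inside the barrier k₂ = √(2m(E − U₀))/ℏ = 3.150, k₂w = 1.688.
T = [1 + U₀² sin²(k₂w) / (4E(E − U₀))]⁻¹ = 1/1.073 = 0.932.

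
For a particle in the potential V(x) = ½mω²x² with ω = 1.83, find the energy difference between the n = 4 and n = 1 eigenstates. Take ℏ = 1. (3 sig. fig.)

E_n = ℏω(n + ½), so ΔE = (4 − 1) ℏω = 3 × 1.83 = 5.490.

ΔE = 5.49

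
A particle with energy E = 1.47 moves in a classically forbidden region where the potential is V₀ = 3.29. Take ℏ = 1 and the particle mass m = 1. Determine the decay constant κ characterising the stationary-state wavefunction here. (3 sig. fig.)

κ = 1.91

Since E < V₀ the TISE in this region is ψ'' = κ²ψ with κ = √(2m(V₀ − E))/ℏ.
κ = √(2 × 1 × 1.82) = 1.908.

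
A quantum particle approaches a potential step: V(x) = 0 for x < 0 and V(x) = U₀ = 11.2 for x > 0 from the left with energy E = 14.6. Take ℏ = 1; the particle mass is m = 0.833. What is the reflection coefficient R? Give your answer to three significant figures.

R = 0.122

On each side the TISE gives plane waves with k = √(2m(E − V))/ℏ: k₁ = √(2·0.833·14.6) = 4.932, k₂ = √(2·0.833·3.4) = 2.380.
Continuity of ψ and ψ′ at the step yields the reflection amplitude r = (k₁ − k₂)/(k₁ + k₂) = 0.3490; thus R = |r|² = 0.1218, T = 0.8782.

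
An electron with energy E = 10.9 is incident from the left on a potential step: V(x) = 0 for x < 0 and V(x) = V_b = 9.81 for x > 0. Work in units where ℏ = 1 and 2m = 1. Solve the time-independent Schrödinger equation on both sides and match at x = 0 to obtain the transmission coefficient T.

The wavenumbers are k₁ = √(2mE)/ℏ = 3.302 on the left and k₂ = √(2m(E − V_b))/ℏ = 1.044 on the right.
Matching ψ and ψ′ at x = 0 gives r = (k₁ − k₂)/(k₁ + k₂), so R = r² = 0.2699 and T = 1 − R = 0.7301.

T = 0.730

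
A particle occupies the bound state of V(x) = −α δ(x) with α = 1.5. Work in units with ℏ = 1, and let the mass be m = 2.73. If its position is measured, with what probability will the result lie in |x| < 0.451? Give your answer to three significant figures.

The normalised bound state is ψ = √κ e^{−κ|x|} with κ = mα/ℏ² = 4.095.
P(|x| < d) = ∫_{−d}^{d} κ e^{−2κ|x|} dx = 1 − e^{−2κd} = 1 − e^{−3.694} = 0.9751.

P = 0.975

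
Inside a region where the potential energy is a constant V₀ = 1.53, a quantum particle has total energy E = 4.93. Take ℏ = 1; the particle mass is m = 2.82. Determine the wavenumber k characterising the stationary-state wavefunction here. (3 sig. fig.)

With E > V₀ the solution is oscillatory, ψ ∝ e^{±ikx} with k = √(2m(E − V₀))/ℏ.
k = √(2 × 2.82 × 3.4) = 4.379.

k = 4.38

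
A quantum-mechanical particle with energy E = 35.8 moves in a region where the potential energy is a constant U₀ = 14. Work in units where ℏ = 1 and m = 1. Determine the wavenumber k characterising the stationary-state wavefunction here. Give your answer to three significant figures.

With E > U₀ the solution is oscillatory, ψ ∝ e^{±ikx} with k = √(2m(E − U₀))/ℏ.
k = √(2 × 1 × 21.8) = 6.603.

k = 6.60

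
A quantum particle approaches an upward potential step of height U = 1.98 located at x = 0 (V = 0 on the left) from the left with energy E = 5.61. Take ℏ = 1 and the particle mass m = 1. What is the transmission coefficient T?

T = 0.988

The wavenumbers are k₁ = √(2mE)/ℏ = 3.350 on the left and k₂ = √(2m(E − U))/ℏ = 2.694 on the right.
Continuity of ψ and ψ′ at the step yields the reflection amplitude r = (k₁ − k₂)/(k₁ + k₂) = 0.1084; thus R = |r|² = 0.01175, T = 0.9882.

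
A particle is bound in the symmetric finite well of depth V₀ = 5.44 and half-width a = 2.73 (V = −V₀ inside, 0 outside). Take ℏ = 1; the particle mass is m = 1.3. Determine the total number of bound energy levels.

N = 7

Define the well-strength parameter z₀ = (a/ℏ)√(2mV₀) = 2.73 × √(2·1.3·5.44) = 10.27.
A new bound state (alternating even/odd) appears each time z₀ passes a multiple of π/2, so N = ⌊2z₀/π⌋ + 1 = ⌊6.536⌋ + 1 = 7.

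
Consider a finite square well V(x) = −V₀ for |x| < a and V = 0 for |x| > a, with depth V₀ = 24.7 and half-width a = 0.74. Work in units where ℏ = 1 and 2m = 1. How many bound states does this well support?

The dimensionless depth is z₀ = a√(2mV₀)/ℏ = 0.74 × √(24.70) = 3.678.
The even/odd transcendental equations gain one root per π/2 in z₀, giving N = 1 + ⌊2z₀/π⌋ = 1 + ⌊2.341⌋ = 3.

N = 3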